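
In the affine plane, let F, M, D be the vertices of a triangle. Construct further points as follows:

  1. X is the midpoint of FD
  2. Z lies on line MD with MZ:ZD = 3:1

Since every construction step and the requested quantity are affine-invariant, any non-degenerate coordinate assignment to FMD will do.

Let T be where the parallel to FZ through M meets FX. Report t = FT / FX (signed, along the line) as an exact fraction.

t = -6

Set F = (0, 0), M = (1, 0), D = (0, 1); any affine frame gives the same invariant.
1. X is the midpoint of FD ⇒ X = (0, 1/2)
2. Z lies on line MD with MZ:ZD = 3:1 ⇒ Z = (1/4, 3/4)
through M parallel to FZ: direction (1/4, 3/4); meets FX at T = (0, -3)
T = F + t·(X−F) with t = -6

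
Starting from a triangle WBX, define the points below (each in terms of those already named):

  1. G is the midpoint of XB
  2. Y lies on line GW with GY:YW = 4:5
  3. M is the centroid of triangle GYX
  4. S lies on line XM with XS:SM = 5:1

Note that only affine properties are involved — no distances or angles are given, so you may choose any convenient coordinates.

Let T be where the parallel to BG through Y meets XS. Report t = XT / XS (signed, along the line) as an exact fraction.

Work in coordinates with W = (0, 0), B = (1, 0), X = (0, 1).
1. G is the midpoint of XB ⇒ G = (1/2, 1/2)
2. Y lies on line GW with GY:YW = 4:5 ⇒ Y = (5/18, 5/18)
3. M is the centroid of triangle GYX ⇒ M = (7/27, 16/27)
4. S lies on line XM with XS:SM = 5:1 ⇒ S = (35/162, 107/162)
through Y parallel to BG: direction (-1/2, 1/2); meets XS at T = (7/9, -2/9)
T = X + t·(S−X) with t = 18/5

t = 18/5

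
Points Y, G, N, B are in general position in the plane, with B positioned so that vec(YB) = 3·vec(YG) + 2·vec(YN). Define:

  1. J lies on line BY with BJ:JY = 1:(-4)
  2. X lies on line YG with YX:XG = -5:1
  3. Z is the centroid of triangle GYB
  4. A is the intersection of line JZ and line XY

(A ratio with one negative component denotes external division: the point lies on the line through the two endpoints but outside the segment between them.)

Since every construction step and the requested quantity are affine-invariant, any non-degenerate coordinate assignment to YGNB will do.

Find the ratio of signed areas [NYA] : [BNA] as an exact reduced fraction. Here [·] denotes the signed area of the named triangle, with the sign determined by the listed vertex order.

Assign Y = (0, 0), G = (1, 0), N = (0, 1), B = (3, 2) — the answer is frame-independent, so this choice is without loss of generality.
1. J lies on line BY with BJ:JY = 1:(-4) ⇒ J = (4, 8/3)
2. X lies on line YG with YX:XG = -5:1 ⇒ X = (5/4, 0)
3. Z is the centroid of triangle GYB ⇒ Z = (4/3, 2/3)
4. A is the intersection of line JZ and line XY ⇒ A = (4/9, 0)
2·[NYA] = 4/9, 2·[BNA] = 31/9
[NYA]:[BNA] = 4/9:31/9 = 4/31

[NYA]:[BNA] = 4/31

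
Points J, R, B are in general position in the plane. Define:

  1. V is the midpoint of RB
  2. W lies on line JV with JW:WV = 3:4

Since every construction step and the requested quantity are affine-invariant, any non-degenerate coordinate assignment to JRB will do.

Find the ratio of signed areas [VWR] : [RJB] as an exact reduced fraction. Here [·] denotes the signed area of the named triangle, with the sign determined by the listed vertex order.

Choose coordinates J = (0, 0), R = (1, 0), B = (0, 1).
1. V is the midpoint of RB ⇒ V = (1/2, 1/2)
2. W lies on line JV with JW:WV = 3:4 ⇒ W = (3/14, 3/14)
2·[VWR] = 2/7, 2·[RJB] = -1
[VWR]:[RJB] = 2/7:-1 = -2/7

[VWR]:[RJB] = -2/7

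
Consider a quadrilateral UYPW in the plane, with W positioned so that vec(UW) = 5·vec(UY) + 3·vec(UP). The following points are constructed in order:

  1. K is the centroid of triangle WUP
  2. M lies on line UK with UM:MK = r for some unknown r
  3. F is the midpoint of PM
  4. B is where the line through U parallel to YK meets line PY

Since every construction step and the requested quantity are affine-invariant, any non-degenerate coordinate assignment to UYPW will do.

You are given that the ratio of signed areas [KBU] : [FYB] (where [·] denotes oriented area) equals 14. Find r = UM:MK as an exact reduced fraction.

Choose coordinates U = (0, 0), Y = (1, 0), P = (0, 1), W = (5, 3).
1. K is the centroid of triangle WUP ⇒ K = (5/3, 4/3)
2. With UM:MK = r, write λ = r/(r+1) so M = U + λ·(K−U); M is affine-linear in λ
3. F is the midpoint of PM ⇒ F is an affine combination of earlier points and hence also affine-linear in λ
4. B is where the line through U parallel to YK meets line PY ⇒ B = (1/3, 2/3)
Every point depending on M is an affine combination of M and λ-independent points, so each such coordinate is linear in λ; the λ² term in each signed area is a multiple of (K−U)×(K−U) = 0, so 2·[KBU] and 2·[FYB] are each linear in λ. Evaluating at λ=0 and λ=1:
  2·[KBU] = 2/3,   2·[FYB] = −λ + 1/3
So [KBU]:[FYB] = (2/3) / (−λ + 1/3). Setting this equal to 14:
  2/3 = 14·(−λ + 1/3)  ⇒  λ = 2/7
Then r = λ/(1−λ) = (2/7)/(5/7) = 2/5. Check: with r = 2/5, M = (10/21, 8/21) and [KBU]:[FYB] = 14 as required.

r = 2/5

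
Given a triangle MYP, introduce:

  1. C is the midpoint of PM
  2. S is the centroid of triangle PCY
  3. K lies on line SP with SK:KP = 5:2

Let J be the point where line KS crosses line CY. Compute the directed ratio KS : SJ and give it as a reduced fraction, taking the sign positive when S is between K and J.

KS:SJ = 10/7

Work in coordinates with M = (0, 0), Y = (1, 0), P = (0, 1).
1. C is the midpoint of PM ⇒ C = (0, 1/2)
2. S is the centroid of triangle PCY ⇒ S = (1/3, 1/2)
3. K lies on line SP with SK:KP = 5:2 ⇒ K = (2/21, 6/7)
line KS meets CY at J = (1/2, 1/4)
S = K + t·(J−K) with t = 10/17, so KS:SJ = 10/17:7/17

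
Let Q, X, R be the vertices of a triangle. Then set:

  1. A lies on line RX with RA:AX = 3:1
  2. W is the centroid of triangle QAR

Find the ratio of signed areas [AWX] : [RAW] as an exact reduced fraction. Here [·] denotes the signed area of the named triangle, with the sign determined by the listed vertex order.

[AWX]:[RAW] = -1/3

Assign Q = (0, 0), X = (1, 0), R = (0, 1) — the answer is frame-independent, so this choice is without loss of generality.
1. A lies on line RX with RA:AX = 3:1 ⇒ A = (3/4, 1/4)
2. W is the centroid of triangle QAR ⇒ W = (1/4, 5/12)
2·[AWX] = 1/12, 2·[RAW] = -1/4
[AWX]:[RAW] = 1/12:-1/4 = -1/3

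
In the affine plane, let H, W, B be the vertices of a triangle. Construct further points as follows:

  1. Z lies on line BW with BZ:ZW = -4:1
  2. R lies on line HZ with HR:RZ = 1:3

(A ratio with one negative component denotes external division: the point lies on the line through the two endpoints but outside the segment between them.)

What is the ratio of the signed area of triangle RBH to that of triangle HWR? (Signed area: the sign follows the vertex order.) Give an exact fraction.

[RBH]:[HWR] = -4

Assign H = (0, 0), W = (1, 0), B = (0, 1) — the answer is frame-independent, so this choice is without loss of generality.
1. Z lies on line BW with BZ:ZW = -4:1 ⇒ Z = (4/3, -1/3)
2. R lies on line HZ with HR:RZ = 1:3 ⇒ R = (1/3, -1/12)
2·[RBH] = 1/3, 2·[HWR] = -1/12
[RBH]:[HWR] = 1/3:-1/12 = -4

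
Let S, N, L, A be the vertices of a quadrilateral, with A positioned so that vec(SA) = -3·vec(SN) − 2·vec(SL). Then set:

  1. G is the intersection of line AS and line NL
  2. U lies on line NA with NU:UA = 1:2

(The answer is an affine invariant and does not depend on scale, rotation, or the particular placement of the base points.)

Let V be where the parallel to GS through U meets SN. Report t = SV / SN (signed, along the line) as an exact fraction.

Work in coordinates with S = (0, 0), N = (1, 0), L = (0, 1), A = (-3, -2).
1. G is the intersection of line AS and line NL ⇒ G = (3/5, 2/5)
2. U lies on line NA with NU:UA = 1:2 ⇒ U = (-1/3, -2/3)
through U parallel to GS: direction (-3/5, -2/5); meets SN at V = (2/3, 0)
V = S + t·(N−S) with t = 2/3

t = 2/3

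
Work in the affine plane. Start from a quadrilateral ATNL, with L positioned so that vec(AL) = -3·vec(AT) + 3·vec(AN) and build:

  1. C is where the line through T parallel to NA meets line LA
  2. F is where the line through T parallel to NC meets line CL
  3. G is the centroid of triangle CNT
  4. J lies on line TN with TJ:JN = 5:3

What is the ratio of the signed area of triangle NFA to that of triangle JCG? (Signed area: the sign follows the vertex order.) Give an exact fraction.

Set A = (0, 0), T = (1, 0), N = (0, 1), L = (-3, 3); any affine frame gives the same invariant.
1. C is where the line through T parallel to NA meets line LA ⇒ C = (1, -1)
2. F is where the line through T parallel to NC meets line CL ⇒ F = (2, -2)
3. G is the centroid of triangle CNT ⇒ G = (2/3, 0)
4. J lies on line TN with TJ:JN = 5:3 ⇒ J = (3/8, 5/8)
2·[NFA] = -2, 2·[JCG] = 1/12
[NFA]:[JCG] = -2:1/12 = -24

[NFA]:[JCG] = -24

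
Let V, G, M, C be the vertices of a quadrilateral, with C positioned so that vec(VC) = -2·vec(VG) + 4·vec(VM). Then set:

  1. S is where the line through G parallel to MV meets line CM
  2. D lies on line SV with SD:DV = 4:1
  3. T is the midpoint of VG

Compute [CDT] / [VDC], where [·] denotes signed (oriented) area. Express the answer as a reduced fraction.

[CDT]:[VDC] = 29/12

Choose coordinates V = (0, 0), G = (1, 0), M = (0, 1), C = (-2, 4).
1. S is where the line through G parallel to MV meets line CM ⇒ S = (1, -1/2)
2. D lies on line SV with SD:DV = 4:1 ⇒ D = (1/5, -1/10)
3. T is the midpoint of VG ⇒ T = (1/2, 0)
2·[CDT] = 29/20, 2·[VDC] = 3/5
[CDT]:[VDC] = 29/20:3/5 = 29/12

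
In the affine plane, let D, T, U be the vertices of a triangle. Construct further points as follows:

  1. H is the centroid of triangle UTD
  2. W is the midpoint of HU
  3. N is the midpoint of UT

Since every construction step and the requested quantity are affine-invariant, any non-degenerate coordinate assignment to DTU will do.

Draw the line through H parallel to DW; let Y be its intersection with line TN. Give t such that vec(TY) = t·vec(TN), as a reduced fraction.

Assign D = (0, 0), T = (1, 0), U = (0, 1) — the answer is frame-independent, so this choice is without loss of generality.
1. H is the centroid of triangle UTD ⇒ H = (1/3, 1/3)
2. W is the midpoint of HU ⇒ W = (1/6, 2/3)
3. N is the midpoint of UT ⇒ N = (1/2, 1/2)
through H parallel to DW: direction (1/6, 2/3); meets TN at Y = (2/5, 3/5)
Y = T + t·(N−T) with t = 6/5

t = 6/5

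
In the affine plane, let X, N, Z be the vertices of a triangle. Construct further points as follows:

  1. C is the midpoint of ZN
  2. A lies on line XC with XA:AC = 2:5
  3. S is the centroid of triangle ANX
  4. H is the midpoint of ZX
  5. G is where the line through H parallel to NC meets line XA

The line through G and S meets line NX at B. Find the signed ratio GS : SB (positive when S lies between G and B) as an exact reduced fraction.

GS:SB = 17/4

Set X = (0, 0), N = (1, 0), Z = (0, 1); any affine frame gives the same invariant.
1. C is the midpoint of ZN ⇒ C = (1/2, 1/2)
2. A lies on line XC with XA:AC = 2:5 ⇒ A = (1/7, 1/7)
3. S is the centroid of triangle ANX ⇒ S = (8/21, 1/21)
4. H is the midpoint of ZX ⇒ H = (0, 1/2)
5. G is where the line through H parallel to NC meets line XA ⇒ G = (1/4, 1/4)
line GS meets NX at B = (7/17, 0)
S = G + t·(B−G) with t = 17/21, so GS:SB = 17/21:4/21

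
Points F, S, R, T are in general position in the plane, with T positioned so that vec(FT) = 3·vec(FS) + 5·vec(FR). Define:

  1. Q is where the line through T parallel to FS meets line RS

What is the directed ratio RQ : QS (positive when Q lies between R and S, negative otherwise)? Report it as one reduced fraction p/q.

Work in coordinates with F = (0, 0), S = (1, 0), R = (0, 1), T = (3, 5).
1. Q is where the line through T parallel to FS meets line RS ⇒ Q = (-4, 5)
Q = R + t·(S−R) with t = -4, so RQ:QS = t:(1−t) = -4:5

RQ:QS = -4/5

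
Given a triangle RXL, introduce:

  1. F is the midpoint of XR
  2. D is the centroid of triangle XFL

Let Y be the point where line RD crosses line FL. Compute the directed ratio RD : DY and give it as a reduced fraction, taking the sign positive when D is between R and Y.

RD:DY = -4

Set R = (0, 0), X = (1, 0), L = (0, 1); any affine frame gives the same invariant.
1. F is the midpoint of XR ⇒ F = (1/2, 0)
2. D is the centroid of triangle XFL ⇒ D = (1/2, 1/3)
line RD meets FL at Y = (3/8, 1/4)
D = R + t·(Y−R) with t = 4/3, so RD:DY = 4/3:-1/3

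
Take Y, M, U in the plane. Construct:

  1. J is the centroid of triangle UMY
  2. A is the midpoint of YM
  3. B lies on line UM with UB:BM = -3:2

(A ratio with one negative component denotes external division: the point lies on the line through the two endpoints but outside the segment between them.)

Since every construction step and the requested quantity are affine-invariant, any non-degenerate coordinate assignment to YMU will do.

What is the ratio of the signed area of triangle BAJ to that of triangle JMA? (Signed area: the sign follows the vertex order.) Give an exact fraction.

[BAJ]:[JMA] = 3

Work in coordinates with Y = (0, 0), M = (1, 0), U = (0, 1).
1. J is the centroid of triangle UMY ⇒ J = (1/3, 1/3)
2. A is the midpoint of YM ⇒ A = (1/2, 0)
3. B lies on line UM with UB:BM = -3:2 ⇒ B = (3, -2)
2·[BAJ] = -1/2, 2·[JMA] = -1/6
[BAJ]:[JMA] = -1/2:-1/6 = 3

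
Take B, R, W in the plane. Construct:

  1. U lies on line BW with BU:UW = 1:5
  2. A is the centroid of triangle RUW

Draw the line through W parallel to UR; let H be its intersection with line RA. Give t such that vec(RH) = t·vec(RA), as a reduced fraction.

t = 3

Work in coordinates with B = (0, 0), R = (1, 0), W = (0, 1).
1. U lies on line BW with BU:UW = 1:5 ⇒ U = (0, 1/6)
2. A is the centroid of triangle RUW ⇒ A = (1/3, 7/18)
through W parallel to UR: direction (1, -1/6); meets RA at H = (-1, 7/6)
H = R + t·(A−R) with t = 3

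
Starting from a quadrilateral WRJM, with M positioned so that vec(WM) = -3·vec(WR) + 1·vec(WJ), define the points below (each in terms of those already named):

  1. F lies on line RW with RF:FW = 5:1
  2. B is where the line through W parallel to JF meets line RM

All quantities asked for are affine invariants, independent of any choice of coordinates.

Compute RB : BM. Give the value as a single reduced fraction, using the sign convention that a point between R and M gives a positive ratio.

Assign W = (0, 0), R = (1, 0), J = (0, 1), M = (-3, 1) — the answer is frame-independent, so this choice is without loss of generality.
1. F lies on line RW with RF:FW = 5:1 ⇒ F = (1/6, 0)
2. B is where the line through W parallel to JF meets line RM ⇒ B = (-1/23, 6/23)
B = R + t·(M−R) with t = 6/23, so RB:BM = t:(1−t) = 6/23:17/23

RB:BM = 6/17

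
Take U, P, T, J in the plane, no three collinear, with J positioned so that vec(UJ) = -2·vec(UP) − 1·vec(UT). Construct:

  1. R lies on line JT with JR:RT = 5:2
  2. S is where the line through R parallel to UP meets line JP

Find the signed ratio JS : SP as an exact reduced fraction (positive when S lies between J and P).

Choose coordinates U = (0, 0), P = (1, 0), T = (0, 1), J = (-2, -1).
1. R lies on line JT with JR:RT = 5:2 ⇒ R = (-4/7, 3/7)
2. S is where the line through R parallel to UP meets line JP ⇒ S = (16/7, 3/7)
S = J + t·(P−J) with t = 10/7, so JS:SP = t:(1−t) = 10/7:-3/7

JS:SP = -10/3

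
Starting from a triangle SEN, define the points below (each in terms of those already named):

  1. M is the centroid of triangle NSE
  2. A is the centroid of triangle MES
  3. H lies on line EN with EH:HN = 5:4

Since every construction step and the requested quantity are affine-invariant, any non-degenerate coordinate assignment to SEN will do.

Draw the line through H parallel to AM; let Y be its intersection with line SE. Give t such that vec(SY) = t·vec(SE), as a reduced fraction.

Work in coordinates with S = (0, 0), E = (1, 0), N = (0, 1).
1. M is the centroid of triangle NSE ⇒ M = (1/3, 1/3)
2. A is the centroid of triangle MES ⇒ A = (4/9, 1/9)
3. H lies on line EN with EH:HN = 5:4 ⇒ H = (4/9, 5/9)
through H parallel to AM: direction (-1/9, 2/9); meets SE at Y = (13/18, 0)
Y = S + t·(E−S) with t = 13/18

t = 13/18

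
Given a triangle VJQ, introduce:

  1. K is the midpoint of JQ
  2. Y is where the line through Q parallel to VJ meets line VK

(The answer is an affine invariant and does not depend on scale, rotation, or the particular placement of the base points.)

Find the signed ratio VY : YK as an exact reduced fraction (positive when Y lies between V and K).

Choose coordinates V = (0, 0), J = (1, 0), Q = (0, 1).
1. K is the midpoint of JQ ⇒ K = (1/2, 1/2)
2. Y is where the line through Q parallel to VJ meets line VK ⇒ Y = (1, 1)
Y = V + t·(K−V) with t = 2, so VY:YK = t:(1−t) = 2:-1

VY:YK = -2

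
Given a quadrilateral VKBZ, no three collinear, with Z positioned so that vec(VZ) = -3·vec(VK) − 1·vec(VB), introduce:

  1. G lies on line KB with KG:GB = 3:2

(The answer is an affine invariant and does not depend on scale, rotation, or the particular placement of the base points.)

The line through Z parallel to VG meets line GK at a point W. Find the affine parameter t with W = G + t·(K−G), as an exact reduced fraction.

Set V = (0, 0), K = (1, 0), B = (0, 1), Z = (-3, -1); any affine frame gives the same invariant.
1. G lies on line KB with KG:GB = 3:2 ⇒ G = (2/5, 3/5)
through Z parallel to VG: direction (2/5, 3/5); meets GK at W = (-1, 2)
W = G + t·(K−G) with t = -7/3

t = -7/3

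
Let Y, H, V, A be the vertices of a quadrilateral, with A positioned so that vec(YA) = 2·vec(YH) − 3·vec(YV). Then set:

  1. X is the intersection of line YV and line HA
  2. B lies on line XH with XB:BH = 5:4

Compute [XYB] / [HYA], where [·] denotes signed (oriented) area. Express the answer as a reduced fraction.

Choose coordinates Y = (0, 0), H = (1, 0), V = (0, 1), A = (2, -3).
1. X is the intersection of line YV and line HA ⇒ X = (0, 3)
2. B lies on line XH with XB:BH = 5:4 ⇒ B = (5/9, 4/3)
2·[XYB] = 5/3, 2·[HYA] = 3
[XYB]:[HYA] = 5/3:3 = 5/9

[XYB]:[HYA] = 5/9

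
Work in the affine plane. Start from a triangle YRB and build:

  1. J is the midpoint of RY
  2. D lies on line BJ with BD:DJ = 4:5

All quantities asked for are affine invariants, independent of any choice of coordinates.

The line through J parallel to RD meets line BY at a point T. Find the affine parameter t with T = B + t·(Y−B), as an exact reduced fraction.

Work in coordinates with Y = (0, 0), R = (1, 0), B = (0, 1).
1. J is the midpoint of RY ⇒ J = (1/2, 0)
2. D lies on line BJ with BD:DJ = 4:5 ⇒ D = (2/9, 5/9)
through J parallel to RD: direction (-7/9, 5/9); meets BY at T = (0, 5/14)
T = B + t·(Y−B) with t = 9/14

t = 9/14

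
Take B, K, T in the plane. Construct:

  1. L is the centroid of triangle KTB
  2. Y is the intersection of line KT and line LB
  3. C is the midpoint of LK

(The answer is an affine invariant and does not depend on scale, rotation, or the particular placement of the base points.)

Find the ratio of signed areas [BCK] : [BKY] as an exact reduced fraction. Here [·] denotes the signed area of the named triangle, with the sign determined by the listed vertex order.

Assign B = (0, 0), K = (1, 0), T = (0, 1) — the answer is frame-independent, so this choice is without loss of generality.
1. L is the centroid of triangle KTB ⇒ L = (1/3, 1/3)
2. Y is the intersection of line KT and line LB ⇒ Y = (1/2, 1/2)
3. C is the midpoint of LK ⇒ C = (2/3, 1/6)
2·[BCK] = -1/6, 2·[BKY] = 1/2
[BCK]:[BKY] = -1/6:1/2 = -1/3

[BCK]:[BKY] = -1/3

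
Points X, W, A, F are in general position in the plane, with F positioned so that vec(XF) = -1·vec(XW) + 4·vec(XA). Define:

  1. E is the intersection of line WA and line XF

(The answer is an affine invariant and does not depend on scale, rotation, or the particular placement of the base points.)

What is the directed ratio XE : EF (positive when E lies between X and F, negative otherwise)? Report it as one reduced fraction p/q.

Choose coordinates X = (0, 0), W = (1, 0), A = (0, 1), F = (-1, 4).
1. E is the intersection of line WA and line XF ⇒ E = (-1/3, 4/3)
E = X + t·(F−X) with t = 1/3, so XE:EF = t:(1−t) = 1/3:2/3

XE:EF = 1/2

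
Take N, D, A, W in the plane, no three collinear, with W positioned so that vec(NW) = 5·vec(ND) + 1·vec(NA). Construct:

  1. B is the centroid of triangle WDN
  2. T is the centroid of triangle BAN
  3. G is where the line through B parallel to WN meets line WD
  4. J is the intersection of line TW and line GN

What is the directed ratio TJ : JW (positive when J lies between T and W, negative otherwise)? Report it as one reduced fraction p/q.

TJ:JW = -32/9

Set N = (0, 0), D = (1, 0), A = (0, 1), W = (5, 1); any affine frame gives the same invariant.
1. B is the centroid of triangle WDN ⇒ B = (2, 1/3)
2. T is the centroid of triangle BAN ⇒ T = (2/3, 4/9)
3. G is where the line through B parallel to WN meets line WD ⇒ G = (11/3, 2/3)
4. J is the intersection of line TW and line GN ⇒ J = (154/23, 28/23)
J = T + t·(W−T) with t = 32/23, so TJ:JW = t:(1−t) = 32/23:-9/23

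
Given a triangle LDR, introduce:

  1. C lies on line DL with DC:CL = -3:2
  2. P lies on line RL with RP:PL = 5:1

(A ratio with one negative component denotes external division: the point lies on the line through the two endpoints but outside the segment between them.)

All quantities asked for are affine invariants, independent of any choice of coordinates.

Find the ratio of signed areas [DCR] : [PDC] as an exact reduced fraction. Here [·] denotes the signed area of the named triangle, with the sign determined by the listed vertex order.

Work in coordinates with L = (0, 0), D = (1, 0), R = (0, 1).
1. C lies on line DL with DC:CL = -3:2 ⇒ C = (-2, 0)
2. P lies on line RL with RP:PL = 5:1 ⇒ P = (0, 1/6)
2·[DCR] = -3, 2·[PDC] = -1/2
[DCR]:[PDC] = -3:-1/2 = 6

[DCR]:[PDC] = 6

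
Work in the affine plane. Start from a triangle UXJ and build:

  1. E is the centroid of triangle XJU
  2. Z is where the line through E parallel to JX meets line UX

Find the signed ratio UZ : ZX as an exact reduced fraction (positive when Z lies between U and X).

UZ:ZX = 2

Assign U = (0, 0), X = (1, 0), J = (0, 1) — the answer is frame-independent, so this choice is without loss of generality.
1. E is the centroid of triangle XJU ⇒ E = (1/3, 1/3)
2. Z is where the line through E parallel to JX meets line UX ⇒ Z = (2/3, 0)
Z = U + t·(X−U) with t = 2/3, so UZ:ZX = t:(1−t) = 2/3:1/3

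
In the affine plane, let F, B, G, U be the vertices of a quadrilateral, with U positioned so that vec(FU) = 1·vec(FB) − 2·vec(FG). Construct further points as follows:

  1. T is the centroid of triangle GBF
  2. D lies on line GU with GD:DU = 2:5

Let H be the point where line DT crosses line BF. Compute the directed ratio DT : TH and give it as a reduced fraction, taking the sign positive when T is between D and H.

Assign F = (0, 0), B = (1, 0), G = (0, 1), U = (1, -2) — the answer is frame-independent, so this choice is without loss of generality.
1. T is the centroid of triangle GBF ⇒ T = (1/3, 1/3)
2. D lies on line GU with GD:DU = 2:5 ⇒ D = (2/7, 1/7)
line DT meets BF at H = (1/4, 0)
T = D + t·(H−D) with t = -4/3, so DT:TH = -4/3:7/3

DT:TH = -4/7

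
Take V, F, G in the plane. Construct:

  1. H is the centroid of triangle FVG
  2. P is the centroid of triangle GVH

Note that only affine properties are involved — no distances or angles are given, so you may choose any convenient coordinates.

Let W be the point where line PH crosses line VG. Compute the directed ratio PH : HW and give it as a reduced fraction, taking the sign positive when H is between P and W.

Assign V = (0, 0), F = (1, 0), G = (0, 1) — the answer is frame-independent, so this choice is without loss of generality.
1. H is the centroid of triangle FVG ⇒ H = (1/3, 1/3)
2. P is the centroid of triangle GVH ⇒ P = (1/9, 4/9)
line PH meets VG at W = (0, 1/2)
H = P + t·(W−P) with t = -2, so PH:HW = -2:3

PH:HW = -2/3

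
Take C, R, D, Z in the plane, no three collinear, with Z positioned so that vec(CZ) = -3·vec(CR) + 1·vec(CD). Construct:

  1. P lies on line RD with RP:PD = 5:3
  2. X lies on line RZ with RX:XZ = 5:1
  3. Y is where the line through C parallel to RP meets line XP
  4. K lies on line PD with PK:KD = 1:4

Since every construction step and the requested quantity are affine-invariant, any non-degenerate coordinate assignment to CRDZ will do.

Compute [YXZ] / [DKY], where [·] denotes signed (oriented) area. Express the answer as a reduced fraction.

[YXZ]:[DKY] = 5/8

Choose coordinates C = (0, 0), R = (1, 0), D = (0, 1), Z = (-3, 1).
1. P lies on line RD with RP:PD = 5:3 ⇒ P = (3/8, 5/8)
2. X lies on line RZ with RX:XZ = 5:1 ⇒ X = (-7/3, 5/6)
3. Y is where the line through C parallel to RP meets line XP ⇒ Y = (-17/24, 17/24)
4. K lies on line PD with PK:KD = 1:4 ⇒ K = (3/10, 7/10)
2·[YXZ] = -3/16, 2·[DKY] = -3/10
[YXZ]:[DKY] = -3/16:-3/10 = 5/8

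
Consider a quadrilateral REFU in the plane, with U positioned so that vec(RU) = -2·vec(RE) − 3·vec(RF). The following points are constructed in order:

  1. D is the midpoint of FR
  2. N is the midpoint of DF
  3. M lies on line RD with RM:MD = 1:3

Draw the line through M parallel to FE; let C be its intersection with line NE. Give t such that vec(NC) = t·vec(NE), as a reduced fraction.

Choose coordinates R = (0, 0), E = (1, 0), F = (0, 1), U = (-2, -3).
1. D is the midpoint of FR ⇒ D = (0, 1/2)
2. N is the midpoint of DF ⇒ N = (0, 3/4)
3. M lies on line RD with RM:MD = 1:3 ⇒ M = (0, 1/8)
through M parallel to FE: direction (1, -1); meets NE at C = (-5/2, 21/8)
C = N + t·(E−N) with t = -5/2

t = -5/2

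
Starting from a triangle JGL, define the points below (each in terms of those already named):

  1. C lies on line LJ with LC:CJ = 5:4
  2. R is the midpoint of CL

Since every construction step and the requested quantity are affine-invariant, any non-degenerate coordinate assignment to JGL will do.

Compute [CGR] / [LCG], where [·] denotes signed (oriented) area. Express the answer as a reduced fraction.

[CGR]:[LCG] = 1/2

Assign J = (0, 0), G = (1, 0), L = (0, 1) — the answer is frame-independent, so this choice is without loss of generality.
1. C lies on line LJ with LC:CJ = 5:4 ⇒ C = (0, 4/9)
2. R is the midpoint of CL ⇒ R = (0, 13/18)
2·[CGR] = 5/18, 2·[LCG] = 5/9
[CGR]:[LCG] = 5/18:5/9 = 1/2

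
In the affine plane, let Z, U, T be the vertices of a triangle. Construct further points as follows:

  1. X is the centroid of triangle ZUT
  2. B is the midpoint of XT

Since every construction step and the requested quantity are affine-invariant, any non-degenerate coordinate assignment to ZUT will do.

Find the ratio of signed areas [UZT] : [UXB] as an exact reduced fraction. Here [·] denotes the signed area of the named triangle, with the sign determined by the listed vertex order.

[UZT]:[UXB] = 6

Assign Z = (0, 0), U = (1, 0), T = (0, 1) — the answer is frame-independent, so this choice is without loss of generality.
1. X is the centroid of triangle ZUT ⇒ X = (1/3, 1/3)
2. B is the midpoint of XT ⇒ B = (1/6, 2/3)
2·[UZT] = -1, 2·[UXB] = -1/6
[UZT]:[UXB] = -1:-1/6 = 6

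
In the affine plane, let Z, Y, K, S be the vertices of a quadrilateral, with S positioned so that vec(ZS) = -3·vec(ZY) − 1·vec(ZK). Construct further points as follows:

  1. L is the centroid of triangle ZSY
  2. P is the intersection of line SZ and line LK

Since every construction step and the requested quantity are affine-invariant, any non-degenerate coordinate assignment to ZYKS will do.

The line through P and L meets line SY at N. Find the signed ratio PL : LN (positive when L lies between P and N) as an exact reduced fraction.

Choose coordinates Z = (0, 0), Y = (1, 0), K = (0, 1), S = (-3, -1).
1. L is the centroid of triangle ZSY ⇒ L = (-2/3, -1/3)
2. P is the intersection of line SZ and line LK ⇒ P = (-3/5, -1/5)
line PL meets SY at N = (-5/7, -3/7)
L = P + t·(N−P) with t = 7/12, so PL:LN = 7/12:5/12

PL:LN = 7/5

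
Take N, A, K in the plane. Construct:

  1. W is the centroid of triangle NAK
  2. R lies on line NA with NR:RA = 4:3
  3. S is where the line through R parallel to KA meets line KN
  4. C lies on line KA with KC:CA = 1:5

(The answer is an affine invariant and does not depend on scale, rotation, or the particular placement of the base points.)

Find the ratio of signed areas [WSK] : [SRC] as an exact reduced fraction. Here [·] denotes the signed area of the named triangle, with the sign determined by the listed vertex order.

[WSK]:[SRC] = -7/12

Set N = (0, 0), A = (1, 0), K = (0, 1); any affine frame gives the same invariant.
1. W is the centroid of triangle NAK ⇒ W = (1/3, 1/3)
2. R lies on line NA with NR:RA = 4:3 ⇒ R = (4/7, 0)
3. S is where the line through R parallel to KA meets line KN ⇒ S = (0, 4/7)
4. C lies on line KA with KC:CA = 1:5 ⇒ C = (1/6, 5/6)
2·[WSK] = -1/7, 2·[SRC] = 12/49
[WSK]:[SRC] = -1/7:12/49 = -7/12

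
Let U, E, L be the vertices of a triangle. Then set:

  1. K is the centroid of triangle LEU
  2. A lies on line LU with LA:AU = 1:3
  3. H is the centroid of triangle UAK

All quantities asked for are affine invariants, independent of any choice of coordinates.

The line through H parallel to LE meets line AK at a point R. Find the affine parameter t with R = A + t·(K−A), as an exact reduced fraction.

t = 10/3

Choose coordinates U = (0, 0), E = (1, 0), L = (0, 1).
1. K is the centroid of triangle LEU ⇒ K = (1/3, 1/3)
2. A lies on line LU with LA:AU = 1:3 ⇒ A = (0, 3/4)
3. H is the centroid of triangle UAK ⇒ H = (1/9, 13/36)
through H parallel to LE: direction (1, -1); meets AK at R = (10/9, -23/36)
R = A + t·(K−A) with t = 10/3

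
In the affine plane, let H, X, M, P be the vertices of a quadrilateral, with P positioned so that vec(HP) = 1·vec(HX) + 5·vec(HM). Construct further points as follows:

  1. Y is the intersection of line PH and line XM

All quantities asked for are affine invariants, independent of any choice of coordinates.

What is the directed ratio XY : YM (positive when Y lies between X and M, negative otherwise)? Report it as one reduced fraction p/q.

Set H = (0, 0), X = (1, 0), M = (0, 1), P = (1, 5); any affine frame gives the same invariant.
1. Y is the intersection of line PH and line XM ⇒ Y = (1/6, 5/6)
Y = X + t·(M−X) with t = 5/6, so XY:YM = t:(1−t) = 5/6:1/6

XY:YM = 5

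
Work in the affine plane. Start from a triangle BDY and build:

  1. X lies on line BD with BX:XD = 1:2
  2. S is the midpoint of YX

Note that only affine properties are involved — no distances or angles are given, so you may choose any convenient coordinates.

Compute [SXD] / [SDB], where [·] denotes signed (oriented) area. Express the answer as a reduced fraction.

Choose coordinates B = (0, 0), D = (1, 0), Y = (0, 1).
1. X lies on line BD with BX:XD = 1:2 ⇒ X = (1/3, 0)
2. S is the midpoint of YX ⇒ S = (1/6, 1/2)
2·[SXD] = 1/3, 2·[SDB] = -1/2
[SXD]:[SDB] = 1/3:-1/2 = -2/3

[SXD]:[SDB] = -2/3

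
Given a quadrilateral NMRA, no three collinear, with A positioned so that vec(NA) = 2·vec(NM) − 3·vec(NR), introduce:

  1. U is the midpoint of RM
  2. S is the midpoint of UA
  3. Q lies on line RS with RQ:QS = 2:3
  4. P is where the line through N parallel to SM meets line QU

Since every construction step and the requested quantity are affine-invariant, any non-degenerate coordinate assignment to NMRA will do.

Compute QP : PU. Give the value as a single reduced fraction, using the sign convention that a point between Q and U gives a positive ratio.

QP:PU = -13/15

Choose coordinates N = (0, 0), M = (1, 0), R = (0, 1), A = (2, -3).
1. U is the midpoint of RM ⇒ U = (1/2, 1/2)
2. S is the midpoint of UA ⇒ S = (5/4, -5/4)
3. Q lies on line RS with RQ:QS = 2:3 ⇒ Q = (1/2, 1/10)
4. P is where the line through N parallel to SM meets line QU ⇒ P = (1/2, -5/2)
P = Q + t·(U−Q) with t = -13/2, so QP:PU = t:(1−t) = -13/2:15/2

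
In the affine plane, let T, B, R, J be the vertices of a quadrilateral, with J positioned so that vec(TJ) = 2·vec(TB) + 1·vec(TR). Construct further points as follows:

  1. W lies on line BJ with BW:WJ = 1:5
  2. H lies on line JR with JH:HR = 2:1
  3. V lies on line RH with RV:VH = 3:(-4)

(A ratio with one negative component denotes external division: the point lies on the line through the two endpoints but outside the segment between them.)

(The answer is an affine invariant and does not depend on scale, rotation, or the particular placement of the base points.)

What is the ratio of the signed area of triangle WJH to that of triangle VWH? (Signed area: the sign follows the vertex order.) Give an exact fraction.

[WJH]:[VWH] = 1/2

Work in coordinates with T = (0, 0), B = (1, 0), R = (0, 1), J = (2, 1).
1. W lies on line BJ with BW:WJ = 1:5 ⇒ W = (7/6, 1/6)
2. H lies on line JR with JH:HR = 2:1 ⇒ H = (2/3, 1)
3. V lies on line RH with RV:VH = 3:(-4) ⇒ V = (-2, 1)
2·[WJH] = 10/9, 2·[VWH] = 20/9
[WJH]:[VWH] = 10/9:20/9 = 1/2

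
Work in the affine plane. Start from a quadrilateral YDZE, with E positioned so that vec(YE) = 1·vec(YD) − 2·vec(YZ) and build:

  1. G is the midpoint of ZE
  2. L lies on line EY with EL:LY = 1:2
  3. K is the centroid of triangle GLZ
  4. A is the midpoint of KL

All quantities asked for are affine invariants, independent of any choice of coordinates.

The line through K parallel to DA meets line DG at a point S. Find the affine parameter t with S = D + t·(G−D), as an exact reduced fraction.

Work in coordinates with Y = (0, 0), D = (1, 0), Z = (0, 1), E = (1, -2).
1. G is the midpoint of ZE ⇒ G = (1/2, -1/2)
2. L lies on line EY with EL:LY = 1:2 ⇒ L = (2/3, -4/3)
3. K is the centroid of triangle GLZ ⇒ K = (7/18, -5/18)
4. A is the midpoint of KL ⇒ A = (19/36, -29/36)
through K parallel to DA: direction (-17/36, -29/36); meets DG at S = (-1/12, -13/12)
S = D + t·(G−D) with t = 13/6

t = 13/6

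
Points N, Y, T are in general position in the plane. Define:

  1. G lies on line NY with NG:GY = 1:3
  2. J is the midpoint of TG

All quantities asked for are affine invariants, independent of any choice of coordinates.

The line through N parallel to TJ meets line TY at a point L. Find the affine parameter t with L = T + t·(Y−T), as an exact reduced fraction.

Choose coordinates N = (0, 0), Y = (1, 0), T = (0, 1).
1. G lies on line NY with NG:GY = 1:3 ⇒ G = (1/4, 0)
2. J is the midpoint of TG ⇒ J = (1/8, 1/2)
through N parallel to TJ: direction (1/8, -1/2); meets TY at L = (-1/3, 4/3)
L = T + t·(Y−T) with t = -1/3

t = -1/3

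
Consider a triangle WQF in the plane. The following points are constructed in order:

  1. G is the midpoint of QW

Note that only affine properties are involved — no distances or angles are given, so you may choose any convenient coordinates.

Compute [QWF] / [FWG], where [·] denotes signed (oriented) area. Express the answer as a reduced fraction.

Choose coordinates W = (0, 0), Q = (1, 0), F = (0, 1).
1. G is the midpoint of QW ⇒ G = (1/2, 0)
2·[QWF] = -1, 2·[FWG] = 1/2
[QWF]:[FWG] = -1:1/2 = -2

[QWF]:[FWG] = -2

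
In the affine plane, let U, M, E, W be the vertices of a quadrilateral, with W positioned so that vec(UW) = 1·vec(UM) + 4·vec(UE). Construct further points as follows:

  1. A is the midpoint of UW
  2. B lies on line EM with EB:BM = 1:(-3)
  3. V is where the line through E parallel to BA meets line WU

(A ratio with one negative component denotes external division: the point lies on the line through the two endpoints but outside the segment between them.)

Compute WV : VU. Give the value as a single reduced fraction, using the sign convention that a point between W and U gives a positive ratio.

Work in coordinates with U = (0, 0), M = (1, 0), E = (0, 1), W = (1, 4).
1. A is the midpoint of UW ⇒ A = (1/2, 2)
2. B lies on line EM with EB:BM = 1:(-3) ⇒ B = (-1/2, 3/2)
3. V is where the line through E parallel to BA meets line WU ⇒ V = (2/7, 8/7)
V = W + t·(U−W) with t = 5/7, so WV:VU = t:(1−t) = 5/7:2/7

WV:VU = 5/2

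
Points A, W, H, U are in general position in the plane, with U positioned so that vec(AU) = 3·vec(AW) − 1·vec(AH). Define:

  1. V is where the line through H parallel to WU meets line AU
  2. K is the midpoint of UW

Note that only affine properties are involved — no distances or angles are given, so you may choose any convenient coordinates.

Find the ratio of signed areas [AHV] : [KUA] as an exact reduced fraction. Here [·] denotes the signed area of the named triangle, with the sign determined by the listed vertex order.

Set A = (0, 0), W = (1, 0), H = (0, 1), U = (3, -1); any affine frame gives the same invariant.
1. V is where the line through H parallel to WU meets line AU ⇒ V = (6, -2)
2. K is the midpoint of UW ⇒ K = (2, -1/2)
2·[AHV] = -6, 2·[KUA] = -1/2
[AHV]:[KUA] = -6:-1/2 = 12

[AHV]:[KUA] = 12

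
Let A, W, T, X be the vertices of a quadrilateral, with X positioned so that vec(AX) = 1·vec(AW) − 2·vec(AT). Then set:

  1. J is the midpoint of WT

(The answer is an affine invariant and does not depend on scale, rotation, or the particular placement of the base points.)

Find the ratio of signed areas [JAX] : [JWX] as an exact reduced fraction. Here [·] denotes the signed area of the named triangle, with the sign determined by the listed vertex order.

[JAX]:[JWX] = -3/2

Assign A = (0, 0), W = (1, 0), T = (0, 1), X = (1, -2) — the answer is frame-independent, so this choice is without loss of generality.
1. J is the midpoint of WT ⇒ J = (1/2, 1/2)
2·[JAX] = 3/2, 2·[JWX] = -1
[JAX]:[JWX] = 3/2:-1 = -3/2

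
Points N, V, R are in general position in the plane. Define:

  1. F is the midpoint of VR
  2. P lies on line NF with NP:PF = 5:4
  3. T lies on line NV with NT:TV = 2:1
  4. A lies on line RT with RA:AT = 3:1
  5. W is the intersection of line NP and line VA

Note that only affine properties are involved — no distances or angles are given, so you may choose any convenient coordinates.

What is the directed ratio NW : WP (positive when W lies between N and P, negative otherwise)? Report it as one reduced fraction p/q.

Work in coordinates with N = (0, 0), V = (1, 0), R = (0, 1).
1. F is the midpoint of VR ⇒ F = (1/2, 1/2)
2. P lies on line NF with NP:PF = 5:4 ⇒ P = (5/18, 5/18)
3. T lies on line NV with NT:TV = 2:1 ⇒ T = (2/3, 0)
4. A lies on line RT with RA:AT = 3:1 ⇒ A = (1/2, 1/4)
5. W is the intersection of line NP and line VA ⇒ W = (1/3, 1/3)
W = N + t·(P−N) with t = 6/5, so NW:WP = t:(1−t) = 6/5:-1/5

NW:WP = -6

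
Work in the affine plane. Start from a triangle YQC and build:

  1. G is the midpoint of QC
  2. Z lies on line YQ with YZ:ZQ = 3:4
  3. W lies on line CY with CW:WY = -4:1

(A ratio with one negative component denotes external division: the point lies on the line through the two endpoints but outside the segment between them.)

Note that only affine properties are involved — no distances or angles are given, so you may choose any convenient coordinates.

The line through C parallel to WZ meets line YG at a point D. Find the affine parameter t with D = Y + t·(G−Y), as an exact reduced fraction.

Set Y = (0, 0), Q = (1, 0), C = (0, 1); any affine frame gives the same invariant.
1. G is the midpoint of QC ⇒ G = (1/2, 1/2)
2. Z lies on line YQ with YZ:ZQ = 3:4 ⇒ Z = (3/7, 0)
3. W lies on line CY with CW:WY = -4:1 ⇒ W = (0, -1/3)
through C parallel to WZ: direction (3/7, 1/3); meets YG at D = (9/2, 9/2)
D = Y + t·(G−Y) with t = 9

t = 9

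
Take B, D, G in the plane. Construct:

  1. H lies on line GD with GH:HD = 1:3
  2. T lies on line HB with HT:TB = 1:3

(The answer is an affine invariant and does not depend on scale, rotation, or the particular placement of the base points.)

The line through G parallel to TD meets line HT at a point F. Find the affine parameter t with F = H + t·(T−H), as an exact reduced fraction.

Work in coordinates with B = (0, 0), D = (1, 0), G = (0, 1).
1. H lies on line GD with GH:HD = 1:3 ⇒ H = (1/4, 3/4)
2. T lies on line HB with HT:TB = 1:3 ⇒ T = (3/16, 9/16)
through G parallel to TD: direction (13/16, -9/16); meets HT at F = (13/48, 13/16)
F = H + t·(T−H) with t = -1/3

t = -1/3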